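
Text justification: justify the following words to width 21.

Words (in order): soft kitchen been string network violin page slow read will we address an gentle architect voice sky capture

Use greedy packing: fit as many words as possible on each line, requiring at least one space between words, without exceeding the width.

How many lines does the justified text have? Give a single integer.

Answer: 6

Derivation:
Line 1: ['soft', 'kitchen', 'been'] (min_width=17, slack=4)
Line 2: ['string', 'network', 'violin'] (min_width=21, slack=0)
Line 3: ['page', 'slow', 'read', 'will'] (min_width=19, slack=2)
Line 4: ['we', 'address', 'an', 'gentle'] (min_width=20, slack=1)
Line 5: ['architect', 'voice', 'sky'] (min_width=19, slack=2)
Line 6: ['capture'] (min_width=7, slack=14)
Total lines: 6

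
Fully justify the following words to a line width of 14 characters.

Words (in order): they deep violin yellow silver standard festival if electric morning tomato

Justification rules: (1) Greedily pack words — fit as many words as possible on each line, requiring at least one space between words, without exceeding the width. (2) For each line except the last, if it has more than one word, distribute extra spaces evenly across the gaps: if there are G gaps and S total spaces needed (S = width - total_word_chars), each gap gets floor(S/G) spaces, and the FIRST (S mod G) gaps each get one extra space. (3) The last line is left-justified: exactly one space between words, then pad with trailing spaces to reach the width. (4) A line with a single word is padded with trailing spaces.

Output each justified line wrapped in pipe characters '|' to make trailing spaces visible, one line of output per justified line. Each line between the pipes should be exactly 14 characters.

Line 1: ['they', 'deep'] (min_width=9, slack=5)
Line 2: ['violin', 'yellow'] (min_width=13, slack=1)
Line 3: ['silver'] (min_width=6, slack=8)
Line 4: ['standard'] (min_width=8, slack=6)
Line 5: ['festival', 'if'] (min_width=11, slack=3)
Line 6: ['electric'] (min_width=8, slack=6)
Line 7: ['morning', 'tomato'] (min_width=14, slack=0)

Answer: |they      deep|
|violin  yellow|
|silver        |
|standard      |
|festival    if|
|electric      |
|morning tomato|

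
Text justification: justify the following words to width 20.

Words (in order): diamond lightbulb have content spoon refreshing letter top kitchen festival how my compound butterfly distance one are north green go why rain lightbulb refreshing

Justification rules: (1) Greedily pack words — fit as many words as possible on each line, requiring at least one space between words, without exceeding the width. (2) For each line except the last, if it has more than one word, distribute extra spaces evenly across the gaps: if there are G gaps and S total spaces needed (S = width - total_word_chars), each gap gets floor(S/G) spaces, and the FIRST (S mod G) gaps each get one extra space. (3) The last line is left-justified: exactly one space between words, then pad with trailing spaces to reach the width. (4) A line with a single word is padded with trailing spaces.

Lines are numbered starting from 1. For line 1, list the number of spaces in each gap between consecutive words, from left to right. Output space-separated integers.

Answer: 4

Derivation:
Line 1: ['diamond', 'lightbulb'] (min_width=17, slack=3)
Line 2: ['have', 'content', 'spoon'] (min_width=18, slack=2)
Line 3: ['refreshing', 'letter'] (min_width=17, slack=3)
Line 4: ['top', 'kitchen', 'festival'] (min_width=20, slack=0)
Line 5: ['how', 'my', 'compound'] (min_width=15, slack=5)
Line 6: ['butterfly', 'distance'] (min_width=18, slack=2)
Line 7: ['one', 'are', 'north', 'green'] (min_width=19, slack=1)
Line 8: ['go', 'why', 'rain'] (min_width=11, slack=9)
Line 9: ['lightbulb', 'refreshing'] (min_width=20, slack=0)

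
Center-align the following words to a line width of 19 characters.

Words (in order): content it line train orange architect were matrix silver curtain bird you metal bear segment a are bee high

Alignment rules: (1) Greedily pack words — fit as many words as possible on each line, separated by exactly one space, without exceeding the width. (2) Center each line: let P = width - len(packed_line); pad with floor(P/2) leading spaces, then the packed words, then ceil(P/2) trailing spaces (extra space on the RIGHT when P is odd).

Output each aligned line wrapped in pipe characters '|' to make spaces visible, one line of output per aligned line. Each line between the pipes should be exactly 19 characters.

Line 1: ['content', 'it', 'line'] (min_width=15, slack=4)
Line 2: ['train', 'orange'] (min_width=12, slack=7)
Line 3: ['architect', 'were'] (min_width=14, slack=5)
Line 4: ['matrix', 'silver'] (min_width=13, slack=6)
Line 5: ['curtain', 'bird', 'you'] (min_width=16, slack=3)
Line 6: ['metal', 'bear', 'segment'] (min_width=18, slack=1)
Line 7: ['a', 'are', 'bee', 'high'] (min_width=14, slack=5)

Answer: |  content it line  |
|   train orange    |
|  architect were   |
|   matrix silver   |
| curtain bird you  |
|metal bear segment |
|  a are bee high   |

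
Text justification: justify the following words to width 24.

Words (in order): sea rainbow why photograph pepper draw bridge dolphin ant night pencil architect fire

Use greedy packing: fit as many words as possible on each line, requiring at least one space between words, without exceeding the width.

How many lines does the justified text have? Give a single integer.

Answer: 4

Derivation:
Line 1: ['sea', 'rainbow', 'why'] (min_width=15, slack=9)
Line 2: ['photograph', 'pepper', 'draw'] (min_width=22, slack=2)
Line 3: ['bridge', 'dolphin', 'ant', 'night'] (min_width=24, slack=0)
Line 4: ['pencil', 'architect', 'fire'] (min_width=21, slack=3)
Total lines: 4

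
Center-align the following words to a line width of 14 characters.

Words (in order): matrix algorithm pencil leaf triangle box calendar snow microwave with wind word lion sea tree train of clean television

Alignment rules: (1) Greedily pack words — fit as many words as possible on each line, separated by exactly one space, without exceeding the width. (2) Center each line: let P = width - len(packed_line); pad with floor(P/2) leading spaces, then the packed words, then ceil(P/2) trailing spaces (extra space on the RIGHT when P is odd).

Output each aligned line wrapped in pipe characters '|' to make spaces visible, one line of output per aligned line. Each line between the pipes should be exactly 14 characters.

Answer: |    matrix    |
|  algorithm   |
| pencil leaf  |
| triangle box |
|calendar snow |
|microwave with|
|wind word lion|
|sea tree train|
|   of clean   |
|  television  |

Derivation:
Line 1: ['matrix'] (min_width=6, slack=8)
Line 2: ['algorithm'] (min_width=9, slack=5)
Line 3: ['pencil', 'leaf'] (min_width=11, slack=3)
Line 4: ['triangle', 'box'] (min_width=12, slack=2)
Line 5: ['calendar', 'snow'] (min_width=13, slack=1)
Line 6: ['microwave', 'with'] (min_width=14, slack=0)
Line 7: ['wind', 'word', 'lion'] (min_width=14, slack=0)
Line 8: ['sea', 'tree', 'train'] (min_width=14, slack=0)
Line 9: ['of', 'clean'] (min_width=8, slack=6)
Line 10: ['television'] (min_width=10, slack=4)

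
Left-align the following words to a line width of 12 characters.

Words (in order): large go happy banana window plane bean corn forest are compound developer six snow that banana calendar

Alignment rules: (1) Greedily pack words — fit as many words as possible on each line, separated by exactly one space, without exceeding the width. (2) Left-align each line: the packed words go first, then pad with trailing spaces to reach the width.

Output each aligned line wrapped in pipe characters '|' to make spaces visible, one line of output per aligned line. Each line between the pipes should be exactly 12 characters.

Line 1: ['large', 'go'] (min_width=8, slack=4)
Line 2: ['happy', 'banana'] (min_width=12, slack=0)
Line 3: ['window', 'plane'] (min_width=12, slack=0)
Line 4: ['bean', 'corn'] (min_width=9, slack=3)
Line 5: ['forest', 'are'] (min_width=10, slack=2)
Line 6: ['compound'] (min_width=8, slack=4)
Line 7: ['developer'] (min_width=9, slack=3)
Line 8: ['six', 'snow'] (min_width=8, slack=4)
Line 9: ['that', 'banana'] (min_width=11, slack=1)
Line 10: ['calendar'] (min_width=8, slack=4)

Answer: |large go    |
|happy banana|
|window plane|
|bean corn   |
|forest are  |
|compound    |
|developer   |
|six snow    |
|that banana |
|calendar    |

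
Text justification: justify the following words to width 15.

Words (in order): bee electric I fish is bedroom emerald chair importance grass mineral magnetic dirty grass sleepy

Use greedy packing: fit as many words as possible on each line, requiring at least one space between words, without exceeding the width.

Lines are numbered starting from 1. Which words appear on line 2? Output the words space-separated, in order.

Answer: fish is bedroom

Derivation:
Line 1: ['bee', 'electric', 'I'] (min_width=14, slack=1)
Line 2: ['fish', 'is', 'bedroom'] (min_width=15, slack=0)
Line 3: ['emerald', 'chair'] (min_width=13, slack=2)
Line 4: ['importance'] (min_width=10, slack=5)
Line 5: ['grass', 'mineral'] (min_width=13, slack=2)
Line 6: ['magnetic', 'dirty'] (min_width=14, slack=1)
Line 7: ['grass', 'sleepy'] (min_width=12, slack=3)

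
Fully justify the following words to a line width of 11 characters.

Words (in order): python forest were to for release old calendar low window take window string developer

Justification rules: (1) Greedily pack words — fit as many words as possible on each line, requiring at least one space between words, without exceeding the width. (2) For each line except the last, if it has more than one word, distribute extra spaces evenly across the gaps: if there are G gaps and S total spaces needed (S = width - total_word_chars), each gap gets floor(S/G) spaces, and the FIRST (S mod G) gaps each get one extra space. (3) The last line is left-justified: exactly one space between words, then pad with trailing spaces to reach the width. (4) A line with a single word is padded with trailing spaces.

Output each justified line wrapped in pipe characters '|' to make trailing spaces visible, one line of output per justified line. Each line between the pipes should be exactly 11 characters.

Answer: |python     |
|forest were|
|to      for|
|release old|
|calendar   |
|low  window|
|take window|
|string     |
|developer  |

Derivation:
Line 1: ['python'] (min_width=6, slack=5)
Line 2: ['forest', 'were'] (min_width=11, slack=0)
Line 3: ['to', 'for'] (min_width=6, slack=5)
Line 4: ['release', 'old'] (min_width=11, slack=0)
Line 5: ['calendar'] (min_width=8, slack=3)
Line 6: ['low', 'window'] (min_width=10, slack=1)
Line 7: ['take', 'window'] (min_width=11, slack=0)
Line 8: ['string'] (min_width=6, slack=5)
Line 9: ['developer'] (min_width=9, slack=2)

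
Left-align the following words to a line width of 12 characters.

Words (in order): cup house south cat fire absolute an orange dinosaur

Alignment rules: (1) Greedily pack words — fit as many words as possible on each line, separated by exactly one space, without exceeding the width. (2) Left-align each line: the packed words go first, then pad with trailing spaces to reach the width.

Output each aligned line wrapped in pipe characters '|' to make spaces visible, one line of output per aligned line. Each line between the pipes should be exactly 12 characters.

Line 1: ['cup', 'house'] (min_width=9, slack=3)
Line 2: ['south', 'cat'] (min_width=9, slack=3)
Line 3: ['fire'] (min_width=4, slack=8)
Line 4: ['absolute', 'an'] (min_width=11, slack=1)
Line 5: ['orange'] (min_width=6, slack=6)
Line 6: ['dinosaur'] (min_width=8, slack=4)

Answer: |cup house   |
|south cat   |
|fire        |
|absolute an |
|orange      |
|dinosaur    |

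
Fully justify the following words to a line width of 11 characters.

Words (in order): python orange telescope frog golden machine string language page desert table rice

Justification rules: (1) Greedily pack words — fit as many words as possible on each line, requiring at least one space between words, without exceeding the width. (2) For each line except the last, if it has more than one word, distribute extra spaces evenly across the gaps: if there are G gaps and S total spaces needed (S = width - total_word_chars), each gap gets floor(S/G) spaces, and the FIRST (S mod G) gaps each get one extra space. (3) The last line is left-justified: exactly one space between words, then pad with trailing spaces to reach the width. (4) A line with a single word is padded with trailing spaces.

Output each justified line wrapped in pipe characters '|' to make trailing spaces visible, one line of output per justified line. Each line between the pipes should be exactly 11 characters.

Answer: |python     |
|orange     |
|telescope  |
|frog golden|
|machine    |
|string     |
|language   |
|page desert|
|table rice |

Derivation:
Line 1: ['python'] (min_width=6, slack=5)
Line 2: ['orange'] (min_width=6, slack=5)
Line 3: ['telescope'] (min_width=9, slack=2)
Line 4: ['frog', 'golden'] (min_width=11, slack=0)
Line 5: ['machine'] (min_width=7, slack=4)
Line 6: ['string'] (min_width=6, slack=5)
Line 7: ['language'] (min_width=8, slack=3)
Line 8: ['page', 'desert'] (min_width=11, slack=0)
Line 9: ['table', 'rice'] (min_width=10, slack=1)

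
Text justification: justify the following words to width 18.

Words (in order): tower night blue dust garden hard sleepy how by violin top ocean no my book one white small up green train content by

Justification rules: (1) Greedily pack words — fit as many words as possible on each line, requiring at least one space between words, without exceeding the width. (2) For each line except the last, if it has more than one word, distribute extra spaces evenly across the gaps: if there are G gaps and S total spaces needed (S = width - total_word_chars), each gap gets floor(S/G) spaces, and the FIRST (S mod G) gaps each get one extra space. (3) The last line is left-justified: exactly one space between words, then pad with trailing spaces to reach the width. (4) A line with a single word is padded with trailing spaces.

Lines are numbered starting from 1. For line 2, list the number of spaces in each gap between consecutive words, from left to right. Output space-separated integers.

Line 1: ['tower', 'night', 'blue'] (min_width=16, slack=2)
Line 2: ['dust', 'garden', 'hard'] (min_width=16, slack=2)
Line 3: ['sleepy', 'how', 'by'] (min_width=13, slack=5)
Line 4: ['violin', 'top', 'ocean'] (min_width=16, slack=2)
Line 5: ['no', 'my', 'book', 'one'] (min_width=14, slack=4)
Line 6: ['white', 'small', 'up'] (min_width=14, slack=4)
Line 7: ['green', 'train'] (min_width=11, slack=7)
Line 8: ['content', 'by'] (min_width=10, slack=8)

Answer: 2 2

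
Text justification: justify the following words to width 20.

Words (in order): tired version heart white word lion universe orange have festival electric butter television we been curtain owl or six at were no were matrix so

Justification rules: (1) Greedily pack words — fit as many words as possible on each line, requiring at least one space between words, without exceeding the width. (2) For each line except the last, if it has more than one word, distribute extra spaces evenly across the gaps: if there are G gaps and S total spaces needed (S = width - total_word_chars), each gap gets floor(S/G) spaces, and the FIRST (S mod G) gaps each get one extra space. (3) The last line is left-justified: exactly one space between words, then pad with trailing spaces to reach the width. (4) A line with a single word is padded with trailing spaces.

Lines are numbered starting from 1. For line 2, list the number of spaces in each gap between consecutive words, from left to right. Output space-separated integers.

Answer: 4 3

Derivation:
Line 1: ['tired', 'version', 'heart'] (min_width=19, slack=1)
Line 2: ['white', 'word', 'lion'] (min_width=15, slack=5)
Line 3: ['universe', 'orange', 'have'] (min_width=20, slack=0)
Line 4: ['festival', 'electric'] (min_width=17, slack=3)
Line 5: ['butter', 'television', 'we'] (min_width=20, slack=0)
Line 6: ['been', 'curtain', 'owl', 'or'] (min_width=19, slack=1)
Line 7: ['six', 'at', 'were', 'no', 'were'] (min_width=19, slack=1)
Line 8: ['matrix', 'so'] (min_width=9, slack=11)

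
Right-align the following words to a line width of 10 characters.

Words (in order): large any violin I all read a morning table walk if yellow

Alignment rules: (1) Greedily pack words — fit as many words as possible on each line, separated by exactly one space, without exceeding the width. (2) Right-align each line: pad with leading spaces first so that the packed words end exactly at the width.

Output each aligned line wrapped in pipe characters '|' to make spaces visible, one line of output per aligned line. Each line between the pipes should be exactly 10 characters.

Line 1: ['large', 'any'] (min_width=9, slack=1)
Line 2: ['violin', 'I'] (min_width=8, slack=2)
Line 3: ['all', 'read', 'a'] (min_width=10, slack=0)
Line 4: ['morning'] (min_width=7, slack=3)
Line 5: ['table', 'walk'] (min_width=10, slack=0)
Line 6: ['if', 'yellow'] (min_width=9, slack=1)

Answer: | large any|
|  violin I|
|all read a|
|   morning|
|table walk|
| if yellow|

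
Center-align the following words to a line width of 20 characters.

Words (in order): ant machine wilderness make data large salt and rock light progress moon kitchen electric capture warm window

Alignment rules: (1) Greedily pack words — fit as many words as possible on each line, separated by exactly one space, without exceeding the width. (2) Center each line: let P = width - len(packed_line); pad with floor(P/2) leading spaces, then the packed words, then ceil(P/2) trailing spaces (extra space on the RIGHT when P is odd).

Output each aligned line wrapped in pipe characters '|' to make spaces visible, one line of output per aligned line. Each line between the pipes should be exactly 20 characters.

Line 1: ['ant', 'machine'] (min_width=11, slack=9)
Line 2: ['wilderness', 'make', 'data'] (min_width=20, slack=0)
Line 3: ['large', 'salt', 'and', 'rock'] (min_width=19, slack=1)
Line 4: ['light', 'progress', 'moon'] (min_width=19, slack=1)
Line 5: ['kitchen', 'electric'] (min_width=16, slack=4)
Line 6: ['capture', 'warm', 'window'] (min_width=19, slack=1)

Answer: |    ant machine     |
|wilderness make data|
|large salt and rock |
|light progress moon |
|  kitchen electric  |
|capture warm window |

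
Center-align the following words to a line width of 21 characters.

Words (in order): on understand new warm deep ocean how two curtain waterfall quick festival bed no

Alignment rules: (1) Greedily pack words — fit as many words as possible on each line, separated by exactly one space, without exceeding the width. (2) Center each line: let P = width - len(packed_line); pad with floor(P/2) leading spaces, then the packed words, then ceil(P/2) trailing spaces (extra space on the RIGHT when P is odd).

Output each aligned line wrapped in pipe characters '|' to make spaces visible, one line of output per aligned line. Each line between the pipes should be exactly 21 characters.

Line 1: ['on', 'understand', 'new'] (min_width=17, slack=4)
Line 2: ['warm', 'deep', 'ocean', 'how'] (min_width=19, slack=2)
Line 3: ['two', 'curtain', 'waterfall'] (min_width=21, slack=0)
Line 4: ['quick', 'festival', 'bed', 'no'] (min_width=21, slack=0)

Answer: |  on understand new  |
| warm deep ocean how |
|two curtain waterfall|
|quick festival bed no|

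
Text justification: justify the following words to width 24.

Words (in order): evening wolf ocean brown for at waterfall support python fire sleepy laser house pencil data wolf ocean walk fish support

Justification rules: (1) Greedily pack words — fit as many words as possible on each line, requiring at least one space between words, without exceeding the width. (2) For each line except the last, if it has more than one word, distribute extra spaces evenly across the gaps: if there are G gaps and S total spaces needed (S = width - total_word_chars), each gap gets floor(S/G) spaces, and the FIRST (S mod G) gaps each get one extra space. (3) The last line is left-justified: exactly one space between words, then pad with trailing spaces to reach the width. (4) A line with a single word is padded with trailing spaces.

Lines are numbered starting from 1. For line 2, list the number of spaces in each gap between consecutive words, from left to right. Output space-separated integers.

Answer: 1 1 1

Derivation:
Line 1: ['evening', 'wolf', 'ocean', 'brown'] (min_width=24, slack=0)
Line 2: ['for', 'at', 'waterfall', 'support'] (min_width=24, slack=0)
Line 3: ['python', 'fire', 'sleepy', 'laser'] (min_width=24, slack=0)
Line 4: ['house', 'pencil', 'data', 'wolf'] (min_width=22, slack=2)
Line 5: ['ocean', 'walk', 'fish', 'support'] (min_width=23, slack=1)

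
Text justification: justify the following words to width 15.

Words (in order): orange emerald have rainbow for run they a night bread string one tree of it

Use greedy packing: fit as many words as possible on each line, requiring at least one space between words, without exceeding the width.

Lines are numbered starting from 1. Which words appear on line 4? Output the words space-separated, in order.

Answer: night bread

Derivation:
Line 1: ['orange', 'emerald'] (min_width=14, slack=1)
Line 2: ['have', 'rainbow'] (min_width=12, slack=3)
Line 3: ['for', 'run', 'they', 'a'] (min_width=14, slack=1)
Line 4: ['night', 'bread'] (min_width=11, slack=4)
Line 5: ['string', 'one', 'tree'] (min_width=15, slack=0)
Line 6: ['of', 'it'] (min_width=5, slack=10)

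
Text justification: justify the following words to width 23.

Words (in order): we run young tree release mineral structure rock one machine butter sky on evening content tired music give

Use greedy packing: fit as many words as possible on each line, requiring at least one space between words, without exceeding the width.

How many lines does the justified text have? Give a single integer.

Line 1: ['we', 'run', 'young', 'tree'] (min_width=17, slack=6)
Line 2: ['release', 'mineral'] (min_width=15, slack=8)
Line 3: ['structure', 'rock', 'one'] (min_width=18, slack=5)
Line 4: ['machine', 'butter', 'sky', 'on'] (min_width=21, slack=2)
Line 5: ['evening', 'content', 'tired'] (min_width=21, slack=2)
Line 6: ['music', 'give'] (min_width=10, slack=13)
Total lines: 6

Answer: 6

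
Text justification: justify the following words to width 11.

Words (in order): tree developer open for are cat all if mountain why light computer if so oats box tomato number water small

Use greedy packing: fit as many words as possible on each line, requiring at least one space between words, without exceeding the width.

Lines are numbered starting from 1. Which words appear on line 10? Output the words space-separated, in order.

Line 1: ['tree'] (min_width=4, slack=7)
Line 2: ['developer'] (min_width=9, slack=2)
Line 3: ['open', 'for'] (min_width=8, slack=3)
Line 4: ['are', 'cat', 'all'] (min_width=11, slack=0)
Line 5: ['if', 'mountain'] (min_width=11, slack=0)
Line 6: ['why', 'light'] (min_width=9, slack=2)
Line 7: ['computer', 'if'] (min_width=11, slack=0)
Line 8: ['so', 'oats', 'box'] (min_width=11, slack=0)
Line 9: ['tomato'] (min_width=6, slack=5)
Line 10: ['number'] (min_width=6, slack=5)
Line 11: ['water', 'small'] (min_width=11, slack=0)

Answer: number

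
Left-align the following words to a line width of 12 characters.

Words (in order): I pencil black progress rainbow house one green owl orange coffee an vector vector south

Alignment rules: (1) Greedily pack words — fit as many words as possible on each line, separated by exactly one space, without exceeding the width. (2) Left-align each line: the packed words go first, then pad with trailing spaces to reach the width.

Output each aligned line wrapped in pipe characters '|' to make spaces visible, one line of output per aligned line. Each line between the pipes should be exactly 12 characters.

Line 1: ['I', 'pencil'] (min_width=8, slack=4)
Line 2: ['black'] (min_width=5, slack=7)
Line 3: ['progress'] (min_width=8, slack=4)
Line 4: ['rainbow'] (min_width=7, slack=5)
Line 5: ['house', 'one'] (min_width=9, slack=3)
Line 6: ['green', 'owl'] (min_width=9, slack=3)
Line 7: ['orange'] (min_width=6, slack=6)
Line 8: ['coffee', 'an'] (min_width=9, slack=3)
Line 9: ['vector'] (min_width=6, slack=6)
Line 10: ['vector', 'south'] (min_width=12, slack=0)

Answer: |I pencil    |
|black       |
|progress    |
|rainbow     |
|house one   |
|green owl   |
|orange      |
|coffee an   |
|vector      |
|vector south|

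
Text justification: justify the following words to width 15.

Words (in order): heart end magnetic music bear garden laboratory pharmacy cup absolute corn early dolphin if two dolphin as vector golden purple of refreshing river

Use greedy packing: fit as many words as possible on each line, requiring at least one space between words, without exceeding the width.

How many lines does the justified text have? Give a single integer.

Line 1: ['heart', 'end'] (min_width=9, slack=6)
Line 2: ['magnetic', 'music'] (min_width=14, slack=1)
Line 3: ['bear', 'garden'] (min_width=11, slack=4)
Line 4: ['laboratory'] (min_width=10, slack=5)
Line 5: ['pharmacy', 'cup'] (min_width=12, slack=3)
Line 6: ['absolute', 'corn'] (min_width=13, slack=2)
Line 7: ['early', 'dolphin'] (min_width=13, slack=2)
Line 8: ['if', 'two', 'dolphin'] (min_width=14, slack=1)
Line 9: ['as', 'vector'] (min_width=9, slack=6)
Line 10: ['golden', 'purple'] (min_width=13, slack=2)
Line 11: ['of', 'refreshing'] (min_width=13, slack=2)
Line 12: ['river'] (min_width=5, slack=10)
Total lines: 12

Answer: 12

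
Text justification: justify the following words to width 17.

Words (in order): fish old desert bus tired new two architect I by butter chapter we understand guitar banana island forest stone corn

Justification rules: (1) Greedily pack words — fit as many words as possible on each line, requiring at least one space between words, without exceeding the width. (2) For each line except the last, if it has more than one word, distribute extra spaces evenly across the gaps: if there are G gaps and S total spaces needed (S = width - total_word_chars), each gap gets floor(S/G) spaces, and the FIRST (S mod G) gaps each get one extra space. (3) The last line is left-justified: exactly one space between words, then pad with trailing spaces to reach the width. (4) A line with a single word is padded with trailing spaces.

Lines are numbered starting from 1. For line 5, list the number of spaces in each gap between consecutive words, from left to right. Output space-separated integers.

Answer: 1

Derivation:
Line 1: ['fish', 'old', 'desert'] (min_width=15, slack=2)
Line 2: ['bus', 'tired', 'new', 'two'] (min_width=17, slack=0)
Line 3: ['architect', 'I', 'by'] (min_width=14, slack=3)
Line 4: ['butter', 'chapter', 'we'] (min_width=17, slack=0)
Line 5: ['understand', 'guitar'] (min_width=17, slack=0)
Line 6: ['banana', 'island'] (min_width=13, slack=4)
Line 7: ['forest', 'stone', 'corn'] (min_width=17, slack=0)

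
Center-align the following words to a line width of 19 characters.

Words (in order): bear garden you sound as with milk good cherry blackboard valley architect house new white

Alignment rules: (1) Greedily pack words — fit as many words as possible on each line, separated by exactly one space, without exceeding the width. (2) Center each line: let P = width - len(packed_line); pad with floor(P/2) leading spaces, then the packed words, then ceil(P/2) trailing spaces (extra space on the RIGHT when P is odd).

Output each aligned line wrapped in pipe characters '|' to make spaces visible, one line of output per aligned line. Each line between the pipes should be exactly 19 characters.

Line 1: ['bear', 'garden', 'you'] (min_width=15, slack=4)
Line 2: ['sound', 'as', 'with', 'milk'] (min_width=18, slack=1)
Line 3: ['good', 'cherry'] (min_width=11, slack=8)
Line 4: ['blackboard', 'valley'] (min_width=17, slack=2)
Line 5: ['architect', 'house', 'new'] (min_width=19, slack=0)
Line 6: ['white'] (min_width=5, slack=14)

Answer: |  bear garden you  |
|sound as with milk |
|    good cherry    |
| blackboard valley |
|architect house new|
|       white       |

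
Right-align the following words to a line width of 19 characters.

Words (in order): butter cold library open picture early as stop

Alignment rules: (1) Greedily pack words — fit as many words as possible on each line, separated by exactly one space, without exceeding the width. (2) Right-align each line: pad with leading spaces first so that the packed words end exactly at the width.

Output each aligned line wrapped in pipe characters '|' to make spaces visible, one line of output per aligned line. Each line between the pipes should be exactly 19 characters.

Answer: |butter cold library|
| open picture early|
|            as stop|

Derivation:
Line 1: ['butter', 'cold', 'library'] (min_width=19, slack=0)
Line 2: ['open', 'picture', 'early'] (min_width=18, slack=1)
Line 3: ['as', 'stop'] (min_width=7, slack=12)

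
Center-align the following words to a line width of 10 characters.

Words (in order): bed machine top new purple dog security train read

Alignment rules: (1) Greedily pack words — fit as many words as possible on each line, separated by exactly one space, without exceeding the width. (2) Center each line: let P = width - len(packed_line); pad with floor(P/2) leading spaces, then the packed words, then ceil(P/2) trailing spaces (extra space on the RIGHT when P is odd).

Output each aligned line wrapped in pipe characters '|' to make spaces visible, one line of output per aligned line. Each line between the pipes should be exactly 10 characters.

Answer: |   bed    |
| machine  |
| top new  |
|purple dog|
| security |
|train read|

Derivation:
Line 1: ['bed'] (min_width=3, slack=7)
Line 2: ['machine'] (min_width=7, slack=3)
Line 3: ['top', 'new'] (min_width=7, slack=3)
Line 4: ['purple', 'dog'] (min_width=10, slack=0)
Line 5: ['security'] (min_width=8, slack=2)
Line 6: ['train', 'read'] (min_width=10, slack=0)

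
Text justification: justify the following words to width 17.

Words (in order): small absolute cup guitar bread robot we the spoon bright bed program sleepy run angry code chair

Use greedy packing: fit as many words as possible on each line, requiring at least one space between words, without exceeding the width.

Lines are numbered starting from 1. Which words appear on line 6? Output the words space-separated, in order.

Line 1: ['small', 'absolute'] (min_width=14, slack=3)
Line 2: ['cup', 'guitar', 'bread'] (min_width=16, slack=1)
Line 3: ['robot', 'we', 'the'] (min_width=12, slack=5)
Line 4: ['spoon', 'bright', 'bed'] (min_width=16, slack=1)
Line 5: ['program', 'sleepy'] (min_width=14, slack=3)
Line 6: ['run', 'angry', 'code'] (min_width=14, slack=3)
Line 7: ['chair'] (min_width=5, slack=12)

Answer: run angry code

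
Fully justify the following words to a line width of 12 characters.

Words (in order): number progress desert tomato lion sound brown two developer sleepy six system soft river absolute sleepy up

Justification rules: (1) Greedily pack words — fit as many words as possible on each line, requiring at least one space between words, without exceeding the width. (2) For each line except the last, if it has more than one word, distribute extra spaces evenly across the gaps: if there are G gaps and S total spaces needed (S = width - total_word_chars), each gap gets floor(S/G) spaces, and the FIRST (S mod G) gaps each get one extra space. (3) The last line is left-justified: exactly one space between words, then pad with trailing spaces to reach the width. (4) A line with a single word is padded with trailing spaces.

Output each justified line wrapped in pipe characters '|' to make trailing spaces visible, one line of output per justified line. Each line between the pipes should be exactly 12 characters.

Line 1: ['number'] (min_width=6, slack=6)
Line 2: ['progress'] (min_width=8, slack=4)
Line 3: ['desert'] (min_width=6, slack=6)
Line 4: ['tomato', 'lion'] (min_width=11, slack=1)
Line 5: ['sound', 'brown'] (min_width=11, slack=1)
Line 6: ['two'] (min_width=3, slack=9)
Line 7: ['developer'] (min_width=9, slack=3)
Line 8: ['sleepy', 'six'] (min_width=10, slack=2)
Line 9: ['system', 'soft'] (min_width=11, slack=1)
Line 10: ['river'] (min_width=5, slack=7)
Line 11: ['absolute'] (min_width=8, slack=4)
Line 12: ['sleepy', 'up'] (min_width=9, slack=3)

Answer: |number      |
|progress    |
|desert      |
|tomato  lion|
|sound  brown|
|two         |
|developer   |
|sleepy   six|
|system  soft|
|river       |
|absolute    |
|sleepy up   |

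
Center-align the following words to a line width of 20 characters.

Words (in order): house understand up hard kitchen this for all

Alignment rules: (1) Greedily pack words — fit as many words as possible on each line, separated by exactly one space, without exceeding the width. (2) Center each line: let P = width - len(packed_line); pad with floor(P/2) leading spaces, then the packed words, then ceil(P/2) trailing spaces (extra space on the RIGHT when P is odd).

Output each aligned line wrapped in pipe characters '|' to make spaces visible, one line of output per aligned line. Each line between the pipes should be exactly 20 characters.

Answer: |house understand up |
| hard kitchen this  |
|      for all       |

Derivation:
Line 1: ['house', 'understand', 'up'] (min_width=19, slack=1)
Line 2: ['hard', 'kitchen', 'this'] (min_width=17, slack=3)
Line 3: ['for', 'all'] (min_width=7, slack=13)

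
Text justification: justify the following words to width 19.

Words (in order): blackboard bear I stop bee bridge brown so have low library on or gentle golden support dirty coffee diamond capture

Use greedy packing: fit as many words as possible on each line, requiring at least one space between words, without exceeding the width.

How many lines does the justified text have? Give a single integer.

Line 1: ['blackboard', 'bear', 'I'] (min_width=17, slack=2)
Line 2: ['stop', 'bee', 'bridge'] (min_width=15, slack=4)
Line 3: ['brown', 'so', 'have', 'low'] (min_width=17, slack=2)
Line 4: ['library', 'on', 'or'] (min_width=13, slack=6)
Line 5: ['gentle', 'golden'] (min_width=13, slack=6)
Line 6: ['support', 'dirty'] (min_width=13, slack=6)
Line 7: ['coffee', 'diamond'] (min_width=14, slack=5)
Line 8: ['capture'] (min_width=7, slack=12)
Total lines: 8

Answer: 8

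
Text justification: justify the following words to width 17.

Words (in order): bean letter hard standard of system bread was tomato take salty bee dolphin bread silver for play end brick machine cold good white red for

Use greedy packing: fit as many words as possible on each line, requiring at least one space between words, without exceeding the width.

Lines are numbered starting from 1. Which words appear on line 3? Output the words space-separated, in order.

Line 1: ['bean', 'letter', 'hard'] (min_width=16, slack=1)
Line 2: ['standard', 'of'] (min_width=11, slack=6)
Line 3: ['system', 'bread', 'was'] (min_width=16, slack=1)
Line 4: ['tomato', 'take', 'salty'] (min_width=17, slack=0)
Line 5: ['bee', 'dolphin', 'bread'] (min_width=17, slack=0)
Line 6: ['silver', 'for', 'play'] (min_width=15, slack=2)
Line 7: ['end', 'brick', 'machine'] (min_width=17, slack=0)
Line 8: ['cold', 'good', 'white'] (min_width=15, slack=2)
Line 9: ['red', 'for'] (min_width=7, slack=10)

Answer: system bread was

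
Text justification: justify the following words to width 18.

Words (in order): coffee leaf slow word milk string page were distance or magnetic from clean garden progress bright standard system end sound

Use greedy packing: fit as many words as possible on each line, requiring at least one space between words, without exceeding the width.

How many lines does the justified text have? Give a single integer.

Answer: 8

Derivation:
Line 1: ['coffee', 'leaf', 'slow'] (min_width=16, slack=2)
Line 2: ['word', 'milk', 'string'] (min_width=16, slack=2)
Line 3: ['page', 'were', 'distance'] (min_width=18, slack=0)
Line 4: ['or', 'magnetic', 'from'] (min_width=16, slack=2)
Line 5: ['clean', 'garden'] (min_width=12, slack=6)
Line 6: ['progress', 'bright'] (min_width=15, slack=3)
Line 7: ['standard', 'system'] (min_width=15, slack=3)
Line 8: ['end', 'sound'] (min_width=9, slack=9)
Total lines: 8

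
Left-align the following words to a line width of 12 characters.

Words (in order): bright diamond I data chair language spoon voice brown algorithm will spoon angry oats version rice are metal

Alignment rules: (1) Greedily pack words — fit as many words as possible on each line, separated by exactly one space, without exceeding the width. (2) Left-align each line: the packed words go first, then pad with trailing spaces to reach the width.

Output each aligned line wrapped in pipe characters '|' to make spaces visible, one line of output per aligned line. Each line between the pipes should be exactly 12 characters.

Line 1: ['bright'] (min_width=6, slack=6)
Line 2: ['diamond', 'I'] (min_width=9, slack=3)
Line 3: ['data', 'chair'] (min_width=10, slack=2)
Line 4: ['language'] (min_width=8, slack=4)
Line 5: ['spoon', 'voice'] (min_width=11, slack=1)
Line 6: ['brown'] (min_width=5, slack=7)
Line 7: ['algorithm'] (min_width=9, slack=3)
Line 8: ['will', 'spoon'] (min_width=10, slack=2)
Line 9: ['angry', 'oats'] (min_width=10, slack=2)
Line 10: ['version', 'rice'] (min_width=12, slack=0)
Line 11: ['are', 'metal'] (min_width=9, slack=3)

Answer: |bright      |
|diamond I   |
|data chair  |
|language    |
|spoon voice |
|brown       |
|algorithm   |
|will spoon  |
|angry oats  |
|version rice|
|are metal   |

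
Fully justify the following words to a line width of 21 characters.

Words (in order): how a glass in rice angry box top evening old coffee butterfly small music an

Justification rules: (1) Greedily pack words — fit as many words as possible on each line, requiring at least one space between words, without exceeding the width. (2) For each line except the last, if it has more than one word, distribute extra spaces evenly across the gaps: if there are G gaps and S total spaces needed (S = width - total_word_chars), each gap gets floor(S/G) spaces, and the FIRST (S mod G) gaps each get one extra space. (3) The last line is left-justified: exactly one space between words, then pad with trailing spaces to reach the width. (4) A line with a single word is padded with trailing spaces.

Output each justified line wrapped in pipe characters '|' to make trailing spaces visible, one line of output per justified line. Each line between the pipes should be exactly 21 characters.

Line 1: ['how', 'a', 'glass', 'in', 'rice'] (min_width=19, slack=2)
Line 2: ['angry', 'box', 'top', 'evening'] (min_width=21, slack=0)
Line 3: ['old', 'coffee', 'butterfly'] (min_width=20, slack=1)
Line 4: ['small', 'music', 'an'] (min_width=14, slack=7)

Answer: |how  a  glass in rice|
|angry box top evening|
|old  coffee butterfly|
|small music an       |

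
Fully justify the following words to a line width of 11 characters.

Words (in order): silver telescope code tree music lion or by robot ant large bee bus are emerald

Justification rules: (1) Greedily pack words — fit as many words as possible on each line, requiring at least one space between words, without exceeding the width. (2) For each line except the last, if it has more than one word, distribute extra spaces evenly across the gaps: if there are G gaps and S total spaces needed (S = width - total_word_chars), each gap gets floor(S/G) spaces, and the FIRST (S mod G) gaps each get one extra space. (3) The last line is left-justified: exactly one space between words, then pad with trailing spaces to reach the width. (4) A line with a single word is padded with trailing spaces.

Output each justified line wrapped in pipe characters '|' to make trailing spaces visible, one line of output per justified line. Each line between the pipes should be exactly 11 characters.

Answer: |silver     |
|telescope  |
|code   tree|
|music  lion|
|or by robot|
|ant   large|
|bee bus are|
|emerald    |

Derivation:
Line 1: ['silver'] (min_width=6, slack=5)
Line 2: ['telescope'] (min_width=9, slack=2)
Line 3: ['code', 'tree'] (min_width=9, slack=2)
Line 4: ['music', 'lion'] (min_width=10, slack=1)
Line 5: ['or', 'by', 'robot'] (min_width=11, slack=0)
Line 6: ['ant', 'large'] (min_width=9, slack=2)
Line 7: ['bee', 'bus', 'are'] (min_width=11, slack=0)
Line 8: ['emerald'] (min_width=7, slack=4)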